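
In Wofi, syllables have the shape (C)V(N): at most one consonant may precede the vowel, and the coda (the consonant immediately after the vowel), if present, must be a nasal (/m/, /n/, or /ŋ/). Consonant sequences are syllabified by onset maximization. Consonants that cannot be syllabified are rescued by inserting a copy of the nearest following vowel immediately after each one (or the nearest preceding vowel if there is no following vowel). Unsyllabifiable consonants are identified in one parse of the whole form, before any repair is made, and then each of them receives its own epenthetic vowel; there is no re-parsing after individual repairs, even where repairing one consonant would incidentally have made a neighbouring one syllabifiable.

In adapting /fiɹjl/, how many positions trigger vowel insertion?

3

The unsyllabifiable consonants are /ɹ/, /j/, /l/; each receives one epenthetic vowel.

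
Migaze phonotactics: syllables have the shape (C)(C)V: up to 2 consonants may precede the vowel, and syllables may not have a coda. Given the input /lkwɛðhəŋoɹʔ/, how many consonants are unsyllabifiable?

3

The consonants /l/, /ɹ/, /ʔ/ cannot be parsed into a legal (C)(C)V syllable (no codas are permitted; onsets may contain at most 2 consonants).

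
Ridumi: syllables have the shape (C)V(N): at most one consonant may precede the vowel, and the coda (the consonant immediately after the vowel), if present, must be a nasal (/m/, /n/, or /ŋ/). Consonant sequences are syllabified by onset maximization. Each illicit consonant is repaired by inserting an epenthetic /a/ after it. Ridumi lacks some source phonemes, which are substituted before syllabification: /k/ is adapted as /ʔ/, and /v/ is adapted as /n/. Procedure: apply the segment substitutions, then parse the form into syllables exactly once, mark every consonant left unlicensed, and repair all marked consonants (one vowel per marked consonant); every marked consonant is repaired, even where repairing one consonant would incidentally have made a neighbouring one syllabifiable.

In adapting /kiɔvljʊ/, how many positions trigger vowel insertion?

1

After substitution the input is /ʔiɔnljʊ/.
The unsyllabifiable consonants are /l/; each receives one epenthetic vowel.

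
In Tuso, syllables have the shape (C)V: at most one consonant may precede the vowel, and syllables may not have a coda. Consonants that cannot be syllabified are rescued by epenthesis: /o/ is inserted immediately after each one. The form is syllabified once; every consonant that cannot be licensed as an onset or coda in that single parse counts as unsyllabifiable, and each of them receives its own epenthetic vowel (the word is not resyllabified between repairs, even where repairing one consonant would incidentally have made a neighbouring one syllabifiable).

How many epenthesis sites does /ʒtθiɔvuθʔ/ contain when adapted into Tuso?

4

The unsyllabifiable consonants are /ʒ/, /t/, /θ/, /ʔ/; each receives one epenthetic vowel.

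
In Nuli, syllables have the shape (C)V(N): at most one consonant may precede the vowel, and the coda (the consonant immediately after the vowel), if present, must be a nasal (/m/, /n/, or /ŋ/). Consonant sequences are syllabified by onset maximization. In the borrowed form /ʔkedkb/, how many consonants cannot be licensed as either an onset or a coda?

Under (C)V(N), the unsyllabifiable consonants are /ʔ/, /d/, /k/, /b/ (only a nasal (/m/, /n/, or /ŋ/) is licensed in coda position; onsets are limited to one consonant).

4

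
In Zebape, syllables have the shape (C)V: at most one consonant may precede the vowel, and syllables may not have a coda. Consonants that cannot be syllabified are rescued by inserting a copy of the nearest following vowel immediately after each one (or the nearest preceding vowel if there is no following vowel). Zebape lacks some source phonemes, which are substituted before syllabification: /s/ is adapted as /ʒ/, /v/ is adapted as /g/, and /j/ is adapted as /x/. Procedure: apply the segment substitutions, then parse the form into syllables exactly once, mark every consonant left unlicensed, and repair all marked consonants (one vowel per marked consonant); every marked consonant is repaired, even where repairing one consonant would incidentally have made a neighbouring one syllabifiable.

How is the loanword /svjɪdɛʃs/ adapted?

ʒɪgɪxɪdɛʃɛʒɛ

Substitution: /s/ → /ʒ/, /v/ → /g/, /j/ → /x/, giving /ʒgxɪdɛʃʒ/.
The consonants /ʒ/, /g/, /ʃ/, /ʒ/ cannot be parsed into a legal (C)V syllable (no codas are permitted; onsets are limited to one consonant).
Each unlicensed consonant becomes the onset of a new syllable: /ʒ/ → /ʒɪ/, /g/ → /gɪ/, /ʃ/ → /ʃɛ/, /ʒ/ → /ʒɛ/.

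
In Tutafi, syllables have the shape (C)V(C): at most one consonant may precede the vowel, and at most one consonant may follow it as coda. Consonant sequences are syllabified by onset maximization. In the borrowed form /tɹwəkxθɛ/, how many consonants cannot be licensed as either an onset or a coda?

3

Under (C)V(C), the unsyllabifiable consonants are /t/, /ɹ/, /x/ (at most one coda consonant is licensed; onsets are limited to one consonant).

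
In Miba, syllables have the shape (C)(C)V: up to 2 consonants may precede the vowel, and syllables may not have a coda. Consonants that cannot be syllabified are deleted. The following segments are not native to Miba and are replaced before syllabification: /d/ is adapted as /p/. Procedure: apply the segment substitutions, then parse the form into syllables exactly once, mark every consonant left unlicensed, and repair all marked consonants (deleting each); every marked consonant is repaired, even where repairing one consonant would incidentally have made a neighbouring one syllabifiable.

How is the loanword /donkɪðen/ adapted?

Substitution: /d/ → /p/, giving /ponkɪðen/.
Syllabifying with onset maximization leaves /n/ stranded (no codas are permitted; onsets may contain at most 2 consonants).
Deletion applies to /n/.

ponkɪðe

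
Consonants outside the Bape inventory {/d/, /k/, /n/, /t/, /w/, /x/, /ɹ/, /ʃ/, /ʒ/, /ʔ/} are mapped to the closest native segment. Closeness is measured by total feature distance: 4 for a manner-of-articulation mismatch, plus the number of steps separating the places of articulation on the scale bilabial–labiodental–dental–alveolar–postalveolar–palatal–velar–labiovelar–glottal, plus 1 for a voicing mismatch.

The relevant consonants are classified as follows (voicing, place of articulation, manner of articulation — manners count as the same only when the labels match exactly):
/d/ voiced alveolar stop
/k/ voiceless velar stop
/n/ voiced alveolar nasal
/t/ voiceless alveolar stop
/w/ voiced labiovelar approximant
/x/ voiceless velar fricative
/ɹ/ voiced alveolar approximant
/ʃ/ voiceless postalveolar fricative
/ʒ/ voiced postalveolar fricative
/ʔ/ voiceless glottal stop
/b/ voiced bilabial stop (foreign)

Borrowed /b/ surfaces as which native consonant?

/d/ is closest: same manner (stop), place distance 3 (bilabial→alveolar), same voicing; total 3. Next closest is /t/ at distance 4.

d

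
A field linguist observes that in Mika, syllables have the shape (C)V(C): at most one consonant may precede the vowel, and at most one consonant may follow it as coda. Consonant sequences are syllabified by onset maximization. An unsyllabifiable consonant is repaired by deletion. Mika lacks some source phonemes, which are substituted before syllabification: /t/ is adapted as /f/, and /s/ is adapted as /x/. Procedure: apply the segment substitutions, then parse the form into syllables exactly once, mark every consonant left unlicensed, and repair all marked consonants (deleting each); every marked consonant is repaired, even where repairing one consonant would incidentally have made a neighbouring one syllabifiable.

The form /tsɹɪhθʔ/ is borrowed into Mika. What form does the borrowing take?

ɹɪh

Substitution: /t/ → /f/, /s/ → /x/, giving /fxɹɪhθʔ/.
Syllabifying with onset maximization leaves /f/, /x/, /θ/, /ʔ/ stranded (at most one coda consonant is licensed; onsets are limited to one consonant).
Each unlicensed consonant is deleted: /f/, /x/, /θ/, /ʔ/.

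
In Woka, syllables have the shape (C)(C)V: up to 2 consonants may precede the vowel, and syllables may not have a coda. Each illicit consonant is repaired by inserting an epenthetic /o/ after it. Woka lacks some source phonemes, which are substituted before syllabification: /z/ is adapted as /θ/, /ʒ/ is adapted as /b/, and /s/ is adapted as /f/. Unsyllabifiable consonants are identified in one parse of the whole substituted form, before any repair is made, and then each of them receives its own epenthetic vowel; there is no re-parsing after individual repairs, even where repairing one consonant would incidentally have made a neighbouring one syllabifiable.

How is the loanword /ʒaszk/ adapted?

Substitution: /ʒ/ → /b/, /s/ → /f/, /z/ → /θ/, giving /bafθk/.
Syllabifying with onset maximization leaves /f/, /θ/, /k/ stranded (no codas are permitted; onsets may contain at most 2 consonants).
Each unlicensed consonant becomes the onset of a new syllable: /f/ → /fo/, /θ/ → /θo/, /k/ → /ko/.

bafoθoko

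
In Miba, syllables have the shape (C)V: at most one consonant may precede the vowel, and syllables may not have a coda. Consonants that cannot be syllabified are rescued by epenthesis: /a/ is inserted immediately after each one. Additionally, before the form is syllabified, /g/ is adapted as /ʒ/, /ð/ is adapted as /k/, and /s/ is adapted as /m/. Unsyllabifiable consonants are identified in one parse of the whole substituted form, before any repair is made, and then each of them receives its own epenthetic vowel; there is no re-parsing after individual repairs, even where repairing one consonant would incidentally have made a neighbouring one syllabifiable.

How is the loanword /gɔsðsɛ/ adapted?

Substitution: /g/ → /ʒ/, /s/ → /m/, /ð/ → /k/, giving /ʒɔmkmɛ/.
Under (C)V, the unsyllabifiable consonants are /m/, /k/ (no codas are permitted; onsets are limited to one consonant).
Inserting the epenthetic vowel yields /m/ → /ma/, /k/ → /ka/.

ʒɔmakamɛ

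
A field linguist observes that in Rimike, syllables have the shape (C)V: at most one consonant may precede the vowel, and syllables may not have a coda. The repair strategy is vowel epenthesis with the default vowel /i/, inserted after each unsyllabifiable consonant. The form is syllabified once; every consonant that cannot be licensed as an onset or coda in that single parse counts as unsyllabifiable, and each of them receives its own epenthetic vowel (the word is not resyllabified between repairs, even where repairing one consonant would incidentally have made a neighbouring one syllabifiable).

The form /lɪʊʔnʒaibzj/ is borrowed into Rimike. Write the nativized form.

lɪʊʔiniʒaibiziji

The consonants /ʔ/, /n/, /b/, /z/, /j/ cannot be parsed into a legal (C)V syllable (no codas are permitted; onsets are limited to one consonant).
Each unlicensed consonant becomes the onset of a new syllable: /ʔ/ → /ʔi/, /n/ → /ni/, /b/ → /bi/, /z/ → /zi/, /j/ → /ji/.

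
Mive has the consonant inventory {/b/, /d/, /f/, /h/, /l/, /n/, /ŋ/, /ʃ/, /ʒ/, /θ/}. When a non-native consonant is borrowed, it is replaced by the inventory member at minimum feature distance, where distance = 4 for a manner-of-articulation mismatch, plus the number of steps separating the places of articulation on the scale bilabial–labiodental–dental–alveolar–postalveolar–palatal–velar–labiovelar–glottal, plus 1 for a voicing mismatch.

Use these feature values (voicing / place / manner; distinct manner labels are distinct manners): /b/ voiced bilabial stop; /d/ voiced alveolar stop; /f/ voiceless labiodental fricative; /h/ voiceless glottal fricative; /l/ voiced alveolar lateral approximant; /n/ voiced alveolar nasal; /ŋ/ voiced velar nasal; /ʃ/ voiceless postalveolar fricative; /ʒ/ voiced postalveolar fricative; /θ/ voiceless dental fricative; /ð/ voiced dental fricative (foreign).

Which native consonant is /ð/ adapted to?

θ

/θ/ is closest: same manner (fricative), place distance 0 (dental→dental), voicing differs (+1); total 1. Next closest is /f/ at distance 2.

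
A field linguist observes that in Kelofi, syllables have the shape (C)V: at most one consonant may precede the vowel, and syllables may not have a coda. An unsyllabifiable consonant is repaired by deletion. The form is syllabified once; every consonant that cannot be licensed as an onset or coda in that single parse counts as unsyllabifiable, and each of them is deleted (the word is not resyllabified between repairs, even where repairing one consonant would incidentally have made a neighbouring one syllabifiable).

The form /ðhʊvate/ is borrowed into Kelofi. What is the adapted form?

hʊvate

Syllabifying with onset maximization leaves /ð/ stranded (no codas are permitted; onsets are limited to one consonant).
Deletion applies to /ð/.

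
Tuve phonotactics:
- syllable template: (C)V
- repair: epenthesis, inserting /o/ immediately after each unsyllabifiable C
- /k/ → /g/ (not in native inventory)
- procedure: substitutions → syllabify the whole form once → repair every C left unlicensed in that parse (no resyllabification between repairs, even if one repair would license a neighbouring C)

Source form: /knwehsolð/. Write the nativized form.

gonowehosoloðo

Substitution: /k/ → /g/, giving /gnwehsolð/.
The consonants /g/, /n/, /h/, /l/, /ð/ cannot be parsed into a legal (C)V syllable (no codas are permitted; onsets are limited to one consonant).
Inserting the epenthetic vowel yields /g/ → /go/, /n/ → /no/, /h/ → /ho/, /l/ → /lo/, /ð/ → /ðo/.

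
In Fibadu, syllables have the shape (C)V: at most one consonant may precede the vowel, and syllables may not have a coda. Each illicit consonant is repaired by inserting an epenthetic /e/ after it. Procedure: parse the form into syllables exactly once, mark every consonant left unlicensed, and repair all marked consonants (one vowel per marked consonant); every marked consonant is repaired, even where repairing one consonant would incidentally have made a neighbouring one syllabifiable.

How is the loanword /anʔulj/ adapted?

The consonants /n/, /l/, /j/ cannot be parsed into a legal (C)V syllable (no codas are permitted; onsets are limited to one consonant).
Epenthesis after each stranded consonant: /n/ → /ne/, /l/ → /le/, /j/ → /je/.

aneʔuleje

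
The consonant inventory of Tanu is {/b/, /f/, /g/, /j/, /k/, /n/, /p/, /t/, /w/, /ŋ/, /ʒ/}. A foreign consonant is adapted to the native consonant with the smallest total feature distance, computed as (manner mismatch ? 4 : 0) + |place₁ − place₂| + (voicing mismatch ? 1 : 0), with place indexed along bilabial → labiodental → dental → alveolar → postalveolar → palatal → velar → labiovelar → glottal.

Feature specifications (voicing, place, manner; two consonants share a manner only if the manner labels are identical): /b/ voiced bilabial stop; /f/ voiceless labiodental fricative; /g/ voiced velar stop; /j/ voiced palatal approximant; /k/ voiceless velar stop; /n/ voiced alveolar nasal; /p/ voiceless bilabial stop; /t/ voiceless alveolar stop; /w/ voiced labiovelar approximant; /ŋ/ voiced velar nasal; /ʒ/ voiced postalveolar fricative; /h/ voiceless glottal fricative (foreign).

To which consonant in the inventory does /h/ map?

/ʒ/ is closest: same manner (fricative), place distance 4 (glottal→postalveolar), voicing differs (+1); total 5. Next closest is /k/ at distance 6.

ʒ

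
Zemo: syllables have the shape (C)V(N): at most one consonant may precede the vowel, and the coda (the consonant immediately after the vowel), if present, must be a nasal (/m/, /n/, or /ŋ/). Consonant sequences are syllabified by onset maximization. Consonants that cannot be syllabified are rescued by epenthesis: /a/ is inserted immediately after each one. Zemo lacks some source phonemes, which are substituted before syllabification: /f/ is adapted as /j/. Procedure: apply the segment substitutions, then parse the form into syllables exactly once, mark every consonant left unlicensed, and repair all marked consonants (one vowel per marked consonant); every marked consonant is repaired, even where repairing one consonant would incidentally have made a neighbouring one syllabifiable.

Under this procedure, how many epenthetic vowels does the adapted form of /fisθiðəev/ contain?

2

After substitution the input is /jisθiðəev/.
The unsyllabifiable consonants are /s/, /v/; each receives one epenthetic vowel.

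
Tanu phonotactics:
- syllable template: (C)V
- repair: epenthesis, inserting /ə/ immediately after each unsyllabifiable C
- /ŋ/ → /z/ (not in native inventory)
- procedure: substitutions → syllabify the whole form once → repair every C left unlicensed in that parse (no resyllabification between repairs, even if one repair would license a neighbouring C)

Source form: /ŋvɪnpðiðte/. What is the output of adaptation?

Substitution: /ŋ/ → /z/, giving /zvɪnpðiðte/.
The consonants /z/, /n/, /p/, /ð/ cannot be parsed into a legal (C)V syllable (no codas are permitted; onsets are limited to one consonant).
Inserting the epenthetic vowel yields /z/ → /zə/, /n/ → /nə/, /p/ → /pə/, /ð/ → /ðə/.

zəvɪnəpəðiðəte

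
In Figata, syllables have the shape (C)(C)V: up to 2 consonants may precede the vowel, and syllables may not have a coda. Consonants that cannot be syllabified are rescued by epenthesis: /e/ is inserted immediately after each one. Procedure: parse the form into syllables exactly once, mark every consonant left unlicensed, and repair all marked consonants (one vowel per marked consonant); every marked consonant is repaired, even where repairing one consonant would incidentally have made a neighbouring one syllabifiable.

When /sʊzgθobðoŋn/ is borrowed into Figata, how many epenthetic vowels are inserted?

The unsyllabifiable consonants are /z/, /ŋ/, /n/; each receives one epenthetic vowel.

3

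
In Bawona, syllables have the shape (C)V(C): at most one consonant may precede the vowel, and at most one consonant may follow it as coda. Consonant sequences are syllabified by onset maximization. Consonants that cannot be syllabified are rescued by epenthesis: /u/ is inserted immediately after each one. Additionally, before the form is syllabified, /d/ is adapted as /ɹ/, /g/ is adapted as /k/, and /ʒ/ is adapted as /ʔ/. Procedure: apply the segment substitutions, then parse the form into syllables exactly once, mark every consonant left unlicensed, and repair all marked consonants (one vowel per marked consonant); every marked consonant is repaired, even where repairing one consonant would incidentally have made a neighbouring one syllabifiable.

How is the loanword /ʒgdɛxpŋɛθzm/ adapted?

ʔukuɹɛxpuŋɛθzumu

Substitution: /ʒ/ → /ʔ/, /g/ → /k/, /d/ → /ɹ/, giving /ʔkɹɛxpŋɛθzm/.
The consonants /ʔ/, /k/, /p/, /z/, /m/ cannot be parsed into a legal (C)V(C) syllable (at most one coda consonant is licensed; onsets are limited to one consonant).
Epenthesis after each stranded consonant: /ʔ/ → /ʔu/, /k/ → /ku/, /p/ → /pu/, /z/ → /zu/, /m/ → /mu/.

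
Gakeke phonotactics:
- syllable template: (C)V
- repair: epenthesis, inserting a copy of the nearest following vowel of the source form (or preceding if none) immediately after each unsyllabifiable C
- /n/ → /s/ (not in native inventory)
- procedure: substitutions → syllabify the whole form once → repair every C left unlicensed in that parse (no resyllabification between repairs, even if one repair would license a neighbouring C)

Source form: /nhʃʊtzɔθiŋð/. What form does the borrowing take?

Substitution: /n/ → /s/, giving /shʃʊtzɔθiŋð/.
The consonants /s/, /h/, /t/, /ŋ/, /ð/ cannot be parsed into a legal (C)V syllable (no codas are permitted; onsets are limited to one consonant).
Each unlicensed consonant becomes the onset of a new syllable: /s/ → /sʊ/, /h/ → /hʊ/, /t/ → /tɔ/, /ŋ/ → /ŋi/, /ð/ → /ði/.

sʊhʊʃʊtɔzɔθiŋiði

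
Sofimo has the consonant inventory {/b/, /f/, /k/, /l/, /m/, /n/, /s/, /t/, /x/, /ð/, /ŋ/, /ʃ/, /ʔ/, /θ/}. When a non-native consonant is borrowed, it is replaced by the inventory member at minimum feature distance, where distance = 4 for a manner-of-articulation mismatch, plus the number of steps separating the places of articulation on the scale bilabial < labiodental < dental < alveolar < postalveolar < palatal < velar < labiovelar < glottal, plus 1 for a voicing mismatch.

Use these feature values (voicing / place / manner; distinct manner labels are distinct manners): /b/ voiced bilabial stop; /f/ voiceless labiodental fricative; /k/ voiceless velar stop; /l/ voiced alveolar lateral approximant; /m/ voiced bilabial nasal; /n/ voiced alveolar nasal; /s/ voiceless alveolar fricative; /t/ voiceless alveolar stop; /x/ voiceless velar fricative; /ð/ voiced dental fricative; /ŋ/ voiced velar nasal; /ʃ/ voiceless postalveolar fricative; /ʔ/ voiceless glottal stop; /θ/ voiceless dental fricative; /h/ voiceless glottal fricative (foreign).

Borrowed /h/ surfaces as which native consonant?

x

/x/ is closest: same manner (fricative), place distance 2 (glottal→velar), same voicing; total 2. Next closest is /ʃ/ at distance 4.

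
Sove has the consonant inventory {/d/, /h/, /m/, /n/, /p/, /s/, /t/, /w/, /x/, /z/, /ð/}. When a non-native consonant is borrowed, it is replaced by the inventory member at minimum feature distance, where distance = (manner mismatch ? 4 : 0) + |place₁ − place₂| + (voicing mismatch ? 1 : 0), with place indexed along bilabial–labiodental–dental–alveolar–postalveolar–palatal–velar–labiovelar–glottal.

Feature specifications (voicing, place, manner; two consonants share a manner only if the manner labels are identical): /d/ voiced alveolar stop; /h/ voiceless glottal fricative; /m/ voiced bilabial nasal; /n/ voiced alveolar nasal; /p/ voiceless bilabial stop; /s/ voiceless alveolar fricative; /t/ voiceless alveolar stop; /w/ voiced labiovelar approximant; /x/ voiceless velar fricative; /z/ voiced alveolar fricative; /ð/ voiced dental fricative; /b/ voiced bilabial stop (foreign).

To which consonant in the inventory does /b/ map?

/p/ is closest: same manner (stop), place distance 0 (bilabial→bilabial), voicing differs (+1); total 1. Next closest is /d/ at distance 3.

p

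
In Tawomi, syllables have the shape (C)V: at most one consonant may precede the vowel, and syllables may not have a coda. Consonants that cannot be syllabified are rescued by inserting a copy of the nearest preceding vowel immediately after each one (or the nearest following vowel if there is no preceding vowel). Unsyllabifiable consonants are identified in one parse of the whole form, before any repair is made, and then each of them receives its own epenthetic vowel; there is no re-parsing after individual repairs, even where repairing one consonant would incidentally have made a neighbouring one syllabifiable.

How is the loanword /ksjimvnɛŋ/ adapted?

kisijimivinɛŋɛ

The consonants /k/, /s/, /m/, /v/, /ŋ/ cannot be parsed into a legal (C)V syllable (no codas are permitted; onsets are limited to one consonant).
Each unlicensed consonant becomes the onset of a new syllable: /k/ → /ki/, /s/ → /si/, /m/ → /mi/, /v/ → /vi/, /ŋ/ → /ŋɛ/.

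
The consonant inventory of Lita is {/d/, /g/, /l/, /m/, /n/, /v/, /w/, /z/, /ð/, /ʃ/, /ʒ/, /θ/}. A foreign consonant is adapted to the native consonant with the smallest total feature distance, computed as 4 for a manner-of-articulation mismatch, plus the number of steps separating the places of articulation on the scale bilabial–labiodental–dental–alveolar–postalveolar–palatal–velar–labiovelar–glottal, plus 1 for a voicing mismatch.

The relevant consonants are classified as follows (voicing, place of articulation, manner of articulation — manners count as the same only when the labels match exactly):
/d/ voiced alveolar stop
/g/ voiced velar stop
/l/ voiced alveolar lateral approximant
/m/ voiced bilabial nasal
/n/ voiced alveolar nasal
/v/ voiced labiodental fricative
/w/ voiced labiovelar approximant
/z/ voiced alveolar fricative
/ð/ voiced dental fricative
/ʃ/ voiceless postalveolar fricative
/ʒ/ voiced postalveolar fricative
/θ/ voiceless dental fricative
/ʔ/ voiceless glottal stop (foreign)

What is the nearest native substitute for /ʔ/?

g

/g/ is closest: same manner (stop), place distance 2 (glottal→velar), voicing differs (+1); total 3. Next closest is /d/ at distance 6.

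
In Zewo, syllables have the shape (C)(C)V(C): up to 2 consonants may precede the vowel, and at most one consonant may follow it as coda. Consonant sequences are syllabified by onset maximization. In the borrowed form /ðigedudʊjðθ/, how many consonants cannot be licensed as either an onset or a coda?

Syllabifying with onset maximization leaves /ð/, /θ/ stranded (at most one coda consonant is licensed; onsets may contain at most 2 consonants).

2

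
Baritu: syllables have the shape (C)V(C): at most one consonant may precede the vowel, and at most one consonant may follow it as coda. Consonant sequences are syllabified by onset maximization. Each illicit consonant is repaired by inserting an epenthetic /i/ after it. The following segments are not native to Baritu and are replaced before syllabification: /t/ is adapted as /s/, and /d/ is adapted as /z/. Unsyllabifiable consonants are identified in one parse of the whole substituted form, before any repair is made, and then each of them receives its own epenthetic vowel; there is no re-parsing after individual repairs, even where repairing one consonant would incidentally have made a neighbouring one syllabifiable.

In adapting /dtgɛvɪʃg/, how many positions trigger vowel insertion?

3

After substitution the input is /zsgɛvɪʃg/.
The unsyllabifiable consonants are /z/, /s/, /g/; each receives one epenthetic vowel.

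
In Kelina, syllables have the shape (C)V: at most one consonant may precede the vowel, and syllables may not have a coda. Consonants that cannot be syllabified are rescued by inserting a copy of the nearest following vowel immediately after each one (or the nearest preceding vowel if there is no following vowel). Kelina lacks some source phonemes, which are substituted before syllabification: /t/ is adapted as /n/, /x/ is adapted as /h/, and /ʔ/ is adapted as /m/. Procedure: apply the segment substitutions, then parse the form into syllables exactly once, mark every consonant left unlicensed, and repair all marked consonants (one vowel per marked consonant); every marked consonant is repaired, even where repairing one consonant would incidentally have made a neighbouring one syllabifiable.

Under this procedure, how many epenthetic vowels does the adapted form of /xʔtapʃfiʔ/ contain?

After substitution the input is /hmnapʃfim/.
The unsyllabifiable consonants are /h/, /m/, /p/, /ʃ/, /m/; each receives one epenthetic vowel.

5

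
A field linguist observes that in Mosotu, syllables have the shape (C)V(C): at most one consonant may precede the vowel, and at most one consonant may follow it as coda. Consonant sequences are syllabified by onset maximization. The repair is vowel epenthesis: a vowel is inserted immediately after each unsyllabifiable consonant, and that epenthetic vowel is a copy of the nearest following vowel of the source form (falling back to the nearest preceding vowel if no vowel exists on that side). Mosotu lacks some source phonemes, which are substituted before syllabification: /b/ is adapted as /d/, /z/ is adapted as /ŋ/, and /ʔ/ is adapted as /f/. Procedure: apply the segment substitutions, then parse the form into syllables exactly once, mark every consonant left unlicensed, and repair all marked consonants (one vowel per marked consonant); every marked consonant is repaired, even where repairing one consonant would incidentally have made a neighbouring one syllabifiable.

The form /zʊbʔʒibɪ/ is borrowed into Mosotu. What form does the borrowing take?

Substitution: /z/ → /ŋ/, /b/ → /d/, /ʔ/ → /f/, giving /ŋʊdfʒidɪ/.
Syllabifying with onset maximization leaves /f/ stranded (at most one coda consonant is licensed; onsets are limited to one consonant).
Each unlicensed consonant becomes the onset of a new syllable: /f/ → /fi/.

ŋʊdfiʒidɪ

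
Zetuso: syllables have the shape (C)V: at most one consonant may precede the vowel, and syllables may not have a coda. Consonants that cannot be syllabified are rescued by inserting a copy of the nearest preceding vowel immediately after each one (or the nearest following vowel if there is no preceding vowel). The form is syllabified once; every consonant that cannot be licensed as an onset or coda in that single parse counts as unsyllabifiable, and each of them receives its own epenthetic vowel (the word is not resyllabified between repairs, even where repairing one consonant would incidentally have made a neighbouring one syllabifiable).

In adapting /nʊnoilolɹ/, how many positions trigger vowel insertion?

The unsyllabifiable consonants are /l/, /ɹ/; each receives one epenthetic vowel.

2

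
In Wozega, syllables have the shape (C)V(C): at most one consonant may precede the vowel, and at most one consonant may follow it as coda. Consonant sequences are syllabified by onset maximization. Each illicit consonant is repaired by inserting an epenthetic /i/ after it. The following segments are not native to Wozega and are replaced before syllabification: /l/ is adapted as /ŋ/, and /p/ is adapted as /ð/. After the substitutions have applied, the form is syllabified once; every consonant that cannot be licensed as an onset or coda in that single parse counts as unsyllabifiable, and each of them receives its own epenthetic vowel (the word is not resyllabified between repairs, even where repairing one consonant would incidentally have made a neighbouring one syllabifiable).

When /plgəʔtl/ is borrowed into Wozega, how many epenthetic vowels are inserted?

4

After substitution the input is /ðŋgəʔtŋ/.
The unsyllabifiable consonants are /ð/, /ŋ/, /t/, /ŋ/; each receives one epenthetic vowel.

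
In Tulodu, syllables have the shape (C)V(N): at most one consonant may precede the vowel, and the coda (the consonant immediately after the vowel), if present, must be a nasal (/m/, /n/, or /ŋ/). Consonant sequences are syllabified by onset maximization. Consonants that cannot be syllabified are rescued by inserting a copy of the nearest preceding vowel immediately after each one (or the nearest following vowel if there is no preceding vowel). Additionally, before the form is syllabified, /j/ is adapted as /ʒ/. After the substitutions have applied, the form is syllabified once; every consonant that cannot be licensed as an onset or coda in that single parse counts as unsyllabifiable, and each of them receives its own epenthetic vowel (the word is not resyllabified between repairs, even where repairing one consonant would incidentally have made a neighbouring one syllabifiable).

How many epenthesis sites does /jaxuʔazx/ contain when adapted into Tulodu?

2

After substitution the input is /ʒaxuʔazx/.
The unsyllabifiable consonants are /z/, /x/; each receives one epenthetic vowel.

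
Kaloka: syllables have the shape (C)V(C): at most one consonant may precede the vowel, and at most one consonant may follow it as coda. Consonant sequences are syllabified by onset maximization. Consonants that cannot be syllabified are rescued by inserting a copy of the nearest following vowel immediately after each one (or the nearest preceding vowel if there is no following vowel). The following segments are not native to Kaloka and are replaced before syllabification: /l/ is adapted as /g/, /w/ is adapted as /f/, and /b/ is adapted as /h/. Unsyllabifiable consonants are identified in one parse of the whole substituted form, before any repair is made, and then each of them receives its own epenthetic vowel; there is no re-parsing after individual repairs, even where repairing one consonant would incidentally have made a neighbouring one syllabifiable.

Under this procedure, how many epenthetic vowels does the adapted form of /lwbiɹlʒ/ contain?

After substitution the input is /gfhiɹgʒ/.
The unsyllabifiable consonants are /g/, /f/, /g/, /ʒ/; each receives one epenthetic vowel.

4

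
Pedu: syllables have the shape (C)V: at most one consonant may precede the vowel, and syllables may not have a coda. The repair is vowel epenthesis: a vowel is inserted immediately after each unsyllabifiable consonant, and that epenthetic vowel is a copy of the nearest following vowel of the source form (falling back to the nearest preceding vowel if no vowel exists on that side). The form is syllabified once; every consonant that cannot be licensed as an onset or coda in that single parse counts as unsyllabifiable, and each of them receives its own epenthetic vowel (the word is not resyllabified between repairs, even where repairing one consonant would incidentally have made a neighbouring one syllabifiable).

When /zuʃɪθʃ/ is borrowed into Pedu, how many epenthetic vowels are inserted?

2

The unsyllabifiable consonants are /θ/, /ʃ/; each receives one epenthetic vowel.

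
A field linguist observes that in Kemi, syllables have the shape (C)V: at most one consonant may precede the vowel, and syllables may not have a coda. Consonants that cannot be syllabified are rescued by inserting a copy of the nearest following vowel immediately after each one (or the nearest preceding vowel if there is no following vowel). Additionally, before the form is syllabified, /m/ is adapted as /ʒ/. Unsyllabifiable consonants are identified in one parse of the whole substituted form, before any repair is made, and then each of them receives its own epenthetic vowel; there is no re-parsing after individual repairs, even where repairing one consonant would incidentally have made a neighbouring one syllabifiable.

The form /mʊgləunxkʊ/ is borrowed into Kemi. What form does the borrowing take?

Substitution: /m/ → /ʒ/, giving /ʒʊgləunxkʊ/.
The consonants /g/, /n/, /x/ cannot be parsed into a legal (C)V syllable (no codas are permitted; onsets are limited to one consonant).
Each unlicensed consonant becomes the onset of a new syllable: /g/ → /gə/, /n/ → /nʊ/, /x/ → /xʊ/.

ʒʊgələunʊxʊkʊ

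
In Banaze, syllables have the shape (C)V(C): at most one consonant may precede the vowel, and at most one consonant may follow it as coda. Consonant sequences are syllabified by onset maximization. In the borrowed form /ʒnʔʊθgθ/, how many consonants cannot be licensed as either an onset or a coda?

4

Under (C)V(C), the unsyllabifiable consonants are /ʒ/, /n/, /g/, /θ/ (at most one coda consonant is licensed; onsets are limited to one consonant).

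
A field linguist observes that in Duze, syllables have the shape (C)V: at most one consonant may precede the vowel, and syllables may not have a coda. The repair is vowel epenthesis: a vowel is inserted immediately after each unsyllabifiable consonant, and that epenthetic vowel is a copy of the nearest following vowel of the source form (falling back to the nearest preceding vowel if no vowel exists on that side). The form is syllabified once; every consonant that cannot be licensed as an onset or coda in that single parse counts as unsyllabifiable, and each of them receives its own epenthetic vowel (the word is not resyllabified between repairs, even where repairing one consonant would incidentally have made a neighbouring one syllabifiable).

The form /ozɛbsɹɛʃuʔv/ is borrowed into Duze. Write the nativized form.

Under (C)V, the unsyllabifiable consonants are /b/, /s/, /ʔ/, /v/ (no codas are permitted; onsets are limited to one consonant).
Each unlicensed consonant becomes the onset of a new syllable: /b/ → /bɛ/, /s/ → /sɛ/, /ʔ/ → /ʔu/, /v/ → /vu/.

ozɛbɛsɛɹɛʃuʔuvu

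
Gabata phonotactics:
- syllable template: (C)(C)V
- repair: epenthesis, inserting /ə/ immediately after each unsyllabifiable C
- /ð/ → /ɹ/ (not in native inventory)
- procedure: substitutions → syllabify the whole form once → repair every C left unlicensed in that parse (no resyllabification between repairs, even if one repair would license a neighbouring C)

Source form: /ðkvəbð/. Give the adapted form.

ɹəkvəbəɹə

Substitution: /ð/ → /ɹ/, giving /ɹkvəbɹ/.
The consonants /ɹ/, /b/, /ɹ/ cannot be parsed into a legal (C)(C)V syllable (no codas are permitted; onsets may contain at most 2 consonants).
Inserting the epenthetic vowel yields /ɹ/ → /ɹə/, /b/ → /bə/, /ɹ/ → /ɹə/.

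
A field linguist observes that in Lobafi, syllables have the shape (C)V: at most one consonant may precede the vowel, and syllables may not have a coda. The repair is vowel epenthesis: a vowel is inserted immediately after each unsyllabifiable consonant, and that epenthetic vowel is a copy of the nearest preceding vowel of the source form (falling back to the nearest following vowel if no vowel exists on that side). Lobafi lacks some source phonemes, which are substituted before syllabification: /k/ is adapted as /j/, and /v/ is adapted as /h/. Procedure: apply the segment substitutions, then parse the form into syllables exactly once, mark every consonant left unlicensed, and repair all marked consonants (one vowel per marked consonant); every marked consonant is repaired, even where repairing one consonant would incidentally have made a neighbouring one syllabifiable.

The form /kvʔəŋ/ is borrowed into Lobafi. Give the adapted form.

jəhəʔəŋə

Substitution: /k/ → /j/, /v/ → /h/, giving /jhʔəŋ/.
Syllabifying with onset maximization leaves /j/, /h/, /ŋ/ stranded (no codas are permitted; onsets are limited to one consonant).
Epenthesis after each stranded consonant: /j/ → /jə/, /h/ → /hə/, /ŋ/ → /ŋə/.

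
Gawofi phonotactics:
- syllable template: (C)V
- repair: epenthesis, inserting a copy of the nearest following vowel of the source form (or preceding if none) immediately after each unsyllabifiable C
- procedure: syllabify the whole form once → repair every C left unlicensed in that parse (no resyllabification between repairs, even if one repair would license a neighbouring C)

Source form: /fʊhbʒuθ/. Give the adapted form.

fʊhubuʒuθu

Under (C)V, the unsyllabifiable consonants are /h/, /b/, /θ/ (no codas are permitted; onsets are limited to one consonant).
Each unlicensed consonant becomes the onset of a new syllable: /h/ → /hu/, /b/ → /bu/, /θ/ → /θu/.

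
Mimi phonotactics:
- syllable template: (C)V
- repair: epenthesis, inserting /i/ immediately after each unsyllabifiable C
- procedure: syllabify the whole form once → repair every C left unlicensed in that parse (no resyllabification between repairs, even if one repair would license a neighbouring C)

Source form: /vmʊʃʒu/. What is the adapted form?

vimʊʃiʒu

The consonants /v/, /ʃ/ cannot be parsed into a legal (C)V syllable (no codas are permitted; onsets are limited to one consonant).
Inserting the epenthetic vowel yields /v/ → /vi/, /ʃ/ → /ʃi/.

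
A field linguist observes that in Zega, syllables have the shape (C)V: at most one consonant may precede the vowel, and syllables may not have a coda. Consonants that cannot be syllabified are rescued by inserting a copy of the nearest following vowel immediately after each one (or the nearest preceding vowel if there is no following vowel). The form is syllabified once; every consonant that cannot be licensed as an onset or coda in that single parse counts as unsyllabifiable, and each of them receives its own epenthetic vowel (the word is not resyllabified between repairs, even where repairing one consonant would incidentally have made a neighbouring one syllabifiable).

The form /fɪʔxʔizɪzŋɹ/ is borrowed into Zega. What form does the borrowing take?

Syllabifying with onset maximization leaves /ʔ/, /x/, /z/, /ŋ/, /ɹ/ stranded (no codas are permitted; onsets are limited to one consonant).
Epenthesis after each stranded consonant: /ʔ/ → /ʔi/, /x/ → /xi/, /z/ → /zɪ/, /ŋ/ → /ŋɪ/, /ɹ/ → /ɹɪ/.

fɪʔixiʔizɪzɪŋɪɹɪ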